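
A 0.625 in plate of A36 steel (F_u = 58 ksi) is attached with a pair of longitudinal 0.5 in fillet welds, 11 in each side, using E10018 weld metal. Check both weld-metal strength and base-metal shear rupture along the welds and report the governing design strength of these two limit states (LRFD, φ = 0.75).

E100XX → F_EXX = 100 ksi.
t_e = 0.707 × 0.5 = 0.3535 in; L = 22 in.
Weld metal: φR_n = 0.75 × 0.6 × 100 × 0.3535 × 22 = 350 kips.
Base metal (shear rupture): φR_n = 0.75 × 0.6 × 58 × 0.625 × 22 = 358.9 kips.
Governing: weld metal.

φR_n ≈ 350 kips (weld metal governs)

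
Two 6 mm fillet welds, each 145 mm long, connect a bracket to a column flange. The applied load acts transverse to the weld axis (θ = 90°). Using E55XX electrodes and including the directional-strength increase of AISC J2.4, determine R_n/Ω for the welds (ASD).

R_n/Ω ≈ 304 kN

E55XX → F_EXX = 550 MPa.
t_e = 0.707 × 6 = 4.242 mm; A_we = 4.242 × 290 = 1230 mm².
Directional factor: 1.0 + 0.5 sin^1.5(90°) = 1.5.
F_nw = 0.6 × 550 × 1.5 = 495 MPa.
R_n/Ω = (495 × 1230) / 2.0 × 10⁻³ = 304.5 kN.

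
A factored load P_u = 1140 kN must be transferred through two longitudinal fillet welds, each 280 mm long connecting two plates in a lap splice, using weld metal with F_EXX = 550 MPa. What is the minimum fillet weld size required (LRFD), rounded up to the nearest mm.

Total weld length L = 560 mm.
Required throat t_e = P_u / (φ × 0.6 F_EXX × L) = 1140 / (0.75 × 0.6 × 550 × 560 × 10⁻³) = 8.225 mm.
Required leg w = t_e / 0.707 = 11.63 mm → use 12 mm.

w = 12 mm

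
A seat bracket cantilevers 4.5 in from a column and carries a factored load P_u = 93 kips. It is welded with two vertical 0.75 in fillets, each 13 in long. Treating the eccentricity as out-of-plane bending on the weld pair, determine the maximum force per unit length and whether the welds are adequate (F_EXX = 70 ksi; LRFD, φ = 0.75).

L_w = 2 × 13 = 26 in; section modulus (unit throat) S = 2 × L²/6 = 56.33 in².
Direct shear f_v = P/L_w = 93/26 = 3.577 kip/in.
Moment M = P × e = 93 × 4.5 = 418.5 kip·in; bending f_b = M/S = 7.429 kip/in.
f_max = √(f_v² + f_b²) = √(3.577² + 7.429²) = 8.245 kip/in.
φr_n = 0.75 × 0.6 × 70 × (0.707 × 0.75) = 16.7 kip/in → adequate.

f_max ≈ 8.25 kip/in; adequate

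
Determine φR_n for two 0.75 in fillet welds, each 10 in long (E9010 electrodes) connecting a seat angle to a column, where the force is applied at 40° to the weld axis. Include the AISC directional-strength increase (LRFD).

E90XX → F_EXX = 90 ksi.
t_e = 0.707 × 0.75 = 0.5302 in; A_we = 0.5302 × 20 = 10.61 in².
Directional factor: 1.0 + 0.5 sin^1.5(40°) = 1.258.
F_nw = 0.6 × 90 × 1.258 = 67.91 ksi.
φR_n = 0.75 × 67.91 × 10.61 = 540.2 kips.

φR_n ≈ 540 kips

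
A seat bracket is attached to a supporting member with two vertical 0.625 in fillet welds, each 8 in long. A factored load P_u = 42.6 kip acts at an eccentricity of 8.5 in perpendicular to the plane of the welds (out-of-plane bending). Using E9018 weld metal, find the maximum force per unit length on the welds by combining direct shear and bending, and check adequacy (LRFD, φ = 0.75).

f_max ≈ 17.2 kip/in; adequate

E90XX → F_EXX = 90 ksi.
L_w = 2 × 8 = 16 in; section modulus (unit throat) S = 2 × L²/6 = 21.33 in².
Direct shear f_v = P/L_w = 42.6/16 = 2.663 kip/in.
Moment M = P × e = 42.6 × 8.5 = 362.1 kip·in; bending f_b = M/S = 16.97 kip/in.
f_max = √(f_v² + f_b²) = √(2.663² + 16.97²) = 17.18 kip/in.
φr_n = 0.75 × 0.6 × 90 × (0.707 × 0.625) = 17.9 kip/in → adequate.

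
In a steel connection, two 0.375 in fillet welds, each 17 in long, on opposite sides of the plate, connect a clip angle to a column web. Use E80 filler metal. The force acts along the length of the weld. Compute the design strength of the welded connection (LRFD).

φR_n ≈ 325 kips

E80XX → F_EXX = 80 ksi.
Effective throat t_e = 0.707 × 0.375 = 0.2651 in.
Total length L = 34 in; A_we = 0.2651 × 34 = 9.014 in².
F_nw = 0.6 F_EXX = 0.6 × 80 = 48 ksi.
φR_n = 0.75 × 48 × 9.014 = 324.5 kips.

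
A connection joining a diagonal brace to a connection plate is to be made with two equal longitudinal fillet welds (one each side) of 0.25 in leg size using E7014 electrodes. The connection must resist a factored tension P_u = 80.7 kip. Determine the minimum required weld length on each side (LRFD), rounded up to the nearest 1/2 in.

L = 7.5 in on each side

E70XX → F_EXX = 70 ksi.
Throat t_e = 0.707 × 0.25 = 0.1767 in.
φr_n = 0.75 × 0.6 × 70 × 0.1767 = 5.568 kip/in.
L_req = P_u / φr_n = 80.7 / 5.568 = 14.49 in total.
Per side: 14.49 / 2 = 7.247 in.
Round up → use L = 7.5 in on each side.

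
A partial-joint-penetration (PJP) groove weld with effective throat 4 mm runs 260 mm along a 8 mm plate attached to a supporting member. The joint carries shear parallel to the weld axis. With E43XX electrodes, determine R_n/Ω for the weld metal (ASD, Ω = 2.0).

E43XX → F_EXX = 430 MPa.
Effective throat (given) t_e = 4 mm.
A_we = 4 × 260 = 1040 mm².
F_nw = 0.6 F_EXX = 258 MPa.
R_n/Ω = (258 × 1040) / 2.0 × 10⁻³ = 134.2 kN.

R_n/Ω ≈ 134 kN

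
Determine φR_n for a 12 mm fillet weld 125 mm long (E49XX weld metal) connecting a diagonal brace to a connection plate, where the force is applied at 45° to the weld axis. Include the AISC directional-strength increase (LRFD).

φR_n ≈ 303 kN

E49XX → F_EXX = 490 MPa.
t_e = 0.707 × 12 = 8.484 mm; A_we = 8.484 × 125 = 1060 mm².
Directional factor: 1.0 + 0.5 sin^1.5(45°) = 1.297.
F_nw = 0.6 × 490 × 1.297 = 381.4 MPa.
φR_n = 0.75 × 381.4 × 1060 × 10⁻³ = 303.4 kN.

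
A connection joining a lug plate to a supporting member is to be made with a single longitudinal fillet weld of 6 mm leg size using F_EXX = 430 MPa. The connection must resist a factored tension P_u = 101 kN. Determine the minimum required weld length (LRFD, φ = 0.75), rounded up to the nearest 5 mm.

Throat t_e = 0.707 × 6 = 4.242 mm.
φr_n = 0.75 × 0.6 × 430 × 4.242 × 10⁻³ = 0.8208 kN/mm.
L_req = P_u / φr_n = 101 / 0.8208 = 123 mm total.
Round up → use L = 125 mm.

L = 125 mm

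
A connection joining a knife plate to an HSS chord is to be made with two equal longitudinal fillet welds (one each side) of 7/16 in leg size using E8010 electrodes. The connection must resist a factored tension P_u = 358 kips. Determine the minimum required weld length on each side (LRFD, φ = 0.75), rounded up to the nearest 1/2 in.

E80XX → F_EXX = 80 ksi.
Throat t_e = 0.707 × 0.4375 = 0.3093 in.
φr_n = 0.75 × 0.6 × 80 × 0.3093 = 11.14 kips/in.
L_req = P_u / φr_n = 358 / 11.14 = 32.15 in total.
Per side: 32.15 / 2 = 16.08 in.
Round up → use L = 16.5 in on each side.

L = 16.5 in on each side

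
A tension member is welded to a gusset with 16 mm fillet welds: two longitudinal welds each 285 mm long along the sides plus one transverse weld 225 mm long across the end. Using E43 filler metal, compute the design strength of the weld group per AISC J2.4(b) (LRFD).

E43XX → F_EXX = 430 MPa.
t_e = 0.707 × 16 = 11.31 mm.
R_nwl = 0.6 × 430 × 11.31 × 570 × 10⁻³ = 1664 kN (longitudinal, 2 welds).
R_nwt = 0.6 × 430 × 11.31 × 225 × 10⁻³ = 656.7 kN (transverse, base value).
(i) R_nwl + R_nwt = 2320 kN; (ii) 0.85 R_nwl + 1.5 R_nwt = 2399 kN.
R_n = max = 2399 kN [governs: (ii)]; φR_n = 1799 kN.

φR_n ≈ 1800 kN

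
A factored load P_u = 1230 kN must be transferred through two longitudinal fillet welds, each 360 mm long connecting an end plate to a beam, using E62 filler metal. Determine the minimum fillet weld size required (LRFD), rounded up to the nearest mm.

E62XX → F_EXX = 620 MPa.
Total weld length L = 720 mm.
Required throat t_e = P_u / (φ × 0.6 F_EXX × L) = 1230 / (0.75 × 0.6 × 620 × 720 × 10⁻³) = 6.123 mm.
Required leg w = t_e / 0.707 = 8.661 mm → use 9 mm.

w = 9 mm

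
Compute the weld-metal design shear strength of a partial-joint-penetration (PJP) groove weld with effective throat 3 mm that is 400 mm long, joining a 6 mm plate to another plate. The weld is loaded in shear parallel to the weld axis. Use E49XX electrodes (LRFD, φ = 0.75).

E49XX → F_EXX = 490 MPa.
Effective throat (given) t_e = 3 mm.
A_we = 3 × 400 = 1200 mm².
F_nw = 0.6 F_EXX = 294 MPa.
φR_n = 0.75 × 294 × 1200 × 10⁻³ = 264.6 kN.

φR_n ≈ 265 kN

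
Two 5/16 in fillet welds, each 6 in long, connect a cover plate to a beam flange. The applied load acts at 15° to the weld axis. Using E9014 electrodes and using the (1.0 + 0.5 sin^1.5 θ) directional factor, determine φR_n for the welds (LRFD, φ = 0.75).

φR_n ≈ 114 kips

E90XX → F_EXX = 90 ksi.
t_e = 0.707 × 0.3125 = 0.2209 in; A_we = 0.2209 × 12 = 2.651 in².
Directional factor: 1.0 + 0.5 sin^1.5(15°) = 1.066.
F_nw = 0.6 × 90 × 1.066 = 57.56 ksi.
φR_n = 0.75 × 57.56 × 2.651 = 114.4 kips.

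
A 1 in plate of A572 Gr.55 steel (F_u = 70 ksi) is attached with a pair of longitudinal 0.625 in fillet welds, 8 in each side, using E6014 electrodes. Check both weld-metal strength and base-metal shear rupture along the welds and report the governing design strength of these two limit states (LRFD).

φR_n ≈ 191 kips (weld metal governs)

E60XX → F_EXX = 60 ksi.
t_e = 0.707 × 0.625 = 0.4419 in; L = 16 in.
Weld metal: φR_n = 0.75 × 0.6 × 60 × 0.4419 × 16 = 190.9 kips.
Base metal (shear rupture): φR_n = 0.75 × 0.6 × 70 × 1 × 16 = 504 kips.
Governing: weld metal.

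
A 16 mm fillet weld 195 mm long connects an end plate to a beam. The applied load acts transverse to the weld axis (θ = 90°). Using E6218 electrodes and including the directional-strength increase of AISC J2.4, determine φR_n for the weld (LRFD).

φR_n ≈ 923 kN

E62XX → F_EXX = 620 MPa.
t_e = 0.707 × 16 = 11.31 mm; A_we = 11.31 × 195 = 2206 mm².
Directional factor: 1.0 + 0.5 sin^1.5(90°) = 1.5.
F_nw = 0.6 × 620 × 1.5 = 558 MPa.
φR_n = 0.75 × 558 × 2206 × 10⁻³ = 923.1 kN.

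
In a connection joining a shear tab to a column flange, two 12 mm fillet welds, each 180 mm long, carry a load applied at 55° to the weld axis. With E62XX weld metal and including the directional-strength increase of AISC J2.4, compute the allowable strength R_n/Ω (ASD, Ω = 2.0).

E62XX → F_EXX = 620 MPa.
t_e = 0.707 × 12 = 8.484 mm; A_we = 8.484 × 360 = 3054 mm².
Directional factor: 1.0 + 0.5 sin^1.5(55°) = 1.371.
F_nw = 0.6 × 620 × 1.371 = 509.9 MPa.
R_n/Ω = (509.9 × 3054) / 2.0 × 10⁻³ = 778.7 kN.

R_n/Ω ≈ 779 kN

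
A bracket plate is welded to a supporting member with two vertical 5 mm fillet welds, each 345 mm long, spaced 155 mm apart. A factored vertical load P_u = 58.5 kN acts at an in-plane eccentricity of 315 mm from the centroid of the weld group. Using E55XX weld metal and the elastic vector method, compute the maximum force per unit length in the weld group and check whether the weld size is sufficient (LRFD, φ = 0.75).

E55XX → F_EXX = 550 MPa.
Total weld length L_w = 690 mm. Treat welds as unit-width lines.
Polar moment about centroid: J = 2[d³/12 + d(b/2)²] = 2[345³/12 + 345×77.5²] = 10990000 mm³.
Direct shear f_v = P/L_w = 58.5×10³ / 690 = 84.78 N/mm (vertical).
Torsion M = P·e = 58.5×10³ × 315 = 18428000 N·mm.
Critical point at (x, y) = (77.5, 172.5) from centroid. f_tx = M·y/J = 289.3 N/mm; f_ty = M·x/J = 130 N/mm.
Resultant f_max = √[f_tx² + (f_v + f_ty)²] = √[289.3² + (84.78 + 130)²] = 360.3 N/mm.
Capacity per unit length: φr_n = 0.75 × 0.6 × 550 × (0.707 × 5) = 874.9 N/mm.
360.3 ≤ 874.9 → adequate.

f_max ≈ 360 N/mm; adequate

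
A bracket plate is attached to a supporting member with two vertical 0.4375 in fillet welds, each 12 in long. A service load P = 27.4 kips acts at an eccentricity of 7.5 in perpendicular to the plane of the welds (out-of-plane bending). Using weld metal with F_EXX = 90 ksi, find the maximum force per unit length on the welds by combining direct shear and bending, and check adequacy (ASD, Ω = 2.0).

f_max ≈ 4.43 kip/in; adequate

L_w = 2 × 12 = 24 in; section modulus (unit throat) S = 2 × L²/6 = 48 in².
Direct shear f_v = P/L_w = 27.4/24 = 1.142 kip/in.
Moment M = P × e = 27.4 × 7.5 = 205.5 kip·in; bending f_b = M/S = 4.281 kip/in.
f_max = √(f_v² + f_b²) = √(1.142² + 4.281²) = 4.431 kip/in.
r_n/Ω = (1/2.0) × 0.6 × 90 × (0.707 × 0.4375) = 8.351 kip/in → adequate.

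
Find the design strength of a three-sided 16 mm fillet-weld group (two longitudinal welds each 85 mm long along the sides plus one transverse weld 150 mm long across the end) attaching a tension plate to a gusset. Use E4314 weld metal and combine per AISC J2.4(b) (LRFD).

E43XX → F_EXX = 430 MPa.
t_e = 0.707 × 16 = 11.31 mm.
R_nwl = 0.6 × 430 × 11.31 × 170 × 10⁻³ = 496.1 kN (longitudinal, 2 welds).
R_nwt = 0.6 × 430 × 11.31 × 150 × 10⁻³ = 437.8 kN (transverse, base value).
(i) R_nwl + R_nwt = 933.9 kN; (ii) 0.85 R_nwl + 1.5 R_nwt = 1078 kN.
R_n = max = 1078 kN [governs: (ii)]; φR_n = 808.8 kN.

φR_n ≈ 809 kN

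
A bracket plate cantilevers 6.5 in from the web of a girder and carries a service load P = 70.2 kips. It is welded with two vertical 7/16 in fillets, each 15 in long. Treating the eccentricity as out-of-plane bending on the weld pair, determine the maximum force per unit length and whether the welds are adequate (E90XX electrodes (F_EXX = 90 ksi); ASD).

f_max ≈ 6.52 kip/in; adequate

L_w = 2 × 15 = 30 in; section modulus (unit throat) S = 2 × L²/6 = 75 in².
Direct shear f_v = P/L_w = 70.2/30 = 2.34 kip/in.
Moment M = P × e = 70.2 × 6.5 = 456.3 kip·in; bending f_b = M/S = 6.084 kip/in.
f_max = √(f_v² + f_b²) = √(2.34² + 6.084²) = 6.518 kip/in.
r_n/Ω = (1/2.0) × 0.6 × 90 × (0.707 × 0.4375) = 8.351 kip/in → adequate.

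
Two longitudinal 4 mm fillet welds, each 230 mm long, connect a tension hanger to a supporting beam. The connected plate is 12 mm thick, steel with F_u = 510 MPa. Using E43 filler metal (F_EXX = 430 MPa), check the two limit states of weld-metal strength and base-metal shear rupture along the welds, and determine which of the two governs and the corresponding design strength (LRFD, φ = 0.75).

t_e = 0.707 × 4 = 2.828 mm; L = 460 mm.
Weld metal: φR_n = 0.75 × 0.6 × 430 × 2.828 × 460 × 10⁻³ = 251.7 kN.
Base metal (shear rupture): φR_n = 0.75 × 0.6 × 510 × 12 × 460 × 10⁻³ = 1267 kN.
Governing: weld metal.

φR_n ≈ 252 kN (weld metal governs)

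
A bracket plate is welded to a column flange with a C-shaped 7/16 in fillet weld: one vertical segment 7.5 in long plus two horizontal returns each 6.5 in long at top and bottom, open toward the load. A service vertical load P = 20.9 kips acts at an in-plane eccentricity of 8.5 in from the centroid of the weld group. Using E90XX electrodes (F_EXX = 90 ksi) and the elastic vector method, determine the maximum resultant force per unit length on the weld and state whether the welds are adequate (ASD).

f_max ≈ 4.12 kip/in; adequate

Total weld length L_w = 20.5 in. Treat welds as unit-width lines.
Centroid: x̄ = 2×6.5×3.25 / 20.5 = 2.061 in from the vertical weld.
Polar moment about centroid: J = I_x + I_y = [7.5³/12 + 2×6.5×3.75²] + [7.5×2.061² + 2(6.5³/12 + 6.5×1.189²)] = 314 in³.
Direct shear f_v = P/L_w = 20.9 / 20.5 = 1.02 kip/in (vertical).
Torsion M = P·e = 20.9 × 8.5 = 177.65 kip·in.
Critical point at (x, y) = (4.439, 3.75) from centroid. f_tx = M·y/J = 2.122 kip/in; f_ty = M·x/J = 2.512 kip/in.
Resultant f_max = √[f_tx² + (f_v + f_ty)²] = √[2.122² + (1.02 + 2.512)²] = 4.12 kip/in.
Capacity per unit length: r_n/Ω = (1/2.0) × 0.6 × 90 × (0.707 × 0.4375) = 8.351 kip/in.
4.12 ≤ 8.351 → adequate.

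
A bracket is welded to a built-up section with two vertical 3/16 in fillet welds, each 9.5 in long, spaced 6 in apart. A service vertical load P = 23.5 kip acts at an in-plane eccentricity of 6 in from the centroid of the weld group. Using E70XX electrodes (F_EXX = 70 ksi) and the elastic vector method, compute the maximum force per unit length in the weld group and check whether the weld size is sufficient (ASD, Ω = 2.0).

f_max ≈ 3.35 kip/in; NOT adequate

Total weld length L_w = 19 in. Treat welds as unit-width lines.
Polar moment about centroid: J = 2[d³/12 + d(b/2)²] = 2[9.5³/12 + 9.5×3²] = 313.9 in³.
Direct shear f_v = P/L_w = 23.5 / 19 = 1.237 kip/in (vertical).
Torsion M = P·e = 23.5 × 6 = 141 kip·in.
Critical point at (x, y) = (3, 4.75) from centroid. f_tx = M·y/J = 2.134 kip/in; f_ty = M·x/J = 1.348 kip/in.
Resultant f_max = √[f_tx² + (f_v + f_ty)²] = √[2.134² + (1.237 + 1.348)²] = 3.351 kip/in.
Capacity per unit length: r_n/Ω = (1/2.0) × 0.6 × 70 × (0.707 × 0.1875) = 2.784 kip/in.
3.351 > 2.784 → NOT adequate.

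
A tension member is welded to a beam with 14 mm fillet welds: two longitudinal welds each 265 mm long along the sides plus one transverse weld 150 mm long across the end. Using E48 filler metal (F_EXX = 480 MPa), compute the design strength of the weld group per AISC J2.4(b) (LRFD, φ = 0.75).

φR_n ≈ 1450 kN

t_e = 0.707 × 14 = 9.898 mm.
R_nwl = 0.6 × 480 × 9.898 × 530 × 10⁻³ = 1511 kN (longitudinal, 2 welds).
R_nwt = 0.6 × 480 × 9.898 × 150 × 10⁻³ = 427.6 kN (transverse, base value).
(i) R_nwl + R_nwt = 1938 kN; (ii) 0.85 R_nwl + 1.5 R_nwt = 1926 kN.
R_n = max = 1938 kN [governs: (i)]; φR_n = 1454 kN.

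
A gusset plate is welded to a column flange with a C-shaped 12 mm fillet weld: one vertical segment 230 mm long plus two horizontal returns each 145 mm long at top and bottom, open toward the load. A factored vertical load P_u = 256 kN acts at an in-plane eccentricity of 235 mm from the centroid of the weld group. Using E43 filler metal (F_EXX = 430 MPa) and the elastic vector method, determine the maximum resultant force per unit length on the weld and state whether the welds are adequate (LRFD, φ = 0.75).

Total weld length L_w = 520 mm. Treat welds as unit-width lines.
Centroid: x̄ = 2×145×72.5 / 520 = 40.43 mm from the vertical weld.
Polar moment about centroid: J = I_x + I_y = [230³/12 + 2×145×115²] + [230×40.43² + 2(145³/12 + 145×32.07²)] = 6031000 mm³.
Direct shear f_v = P/L_w = 256×10³ / 520 = 492.3 N/mm (vertical).
Torsion M = P·e = 256×10³ × 235 = 60160000 N·mm.
Critical point at (x, y) = (104.6, 115) from centroid. f_tx = M·y/J = 1147 N/mm; f_ty = M·x/J = 1043 N/mm.
Resultant f_max = √[f_tx² + (f_v + f_ty)²] = √[1147² + (492.3 + 1043)²] = 1916 N/mm.
Capacity per unit length: φr_n = 0.75 × 0.6 × 430 × (0.707 × 12) = 1642 N/mm.
1916 > 1642 → NOT adequate.

f_max ≈ 1920 N/mm; NOT adequate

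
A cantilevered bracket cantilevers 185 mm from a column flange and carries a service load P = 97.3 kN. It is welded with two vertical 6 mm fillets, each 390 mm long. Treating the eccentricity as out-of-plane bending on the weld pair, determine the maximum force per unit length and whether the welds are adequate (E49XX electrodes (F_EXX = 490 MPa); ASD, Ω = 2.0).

L_w = 2 × 390 = 780 mm; section modulus (unit throat) S = 2 × L²/6 = 50700 mm².
Direct shear f_v = P/L_w = 97.3×10³/780 = 124.7 N/mm.
Moment M = P × e = 97.3×10³ × 185 = 18000000 N·mm; bending f_b = M/S = 355 N/mm.
f_max = √(f_v² + f_b²) = √(124.7² + 355²) = 376.3 N/mm.
r_n/Ω = (1/2.0) × 0.6 × 490 × (0.707 × 6) = 623.6 N/mm → adequate.

f_max ≈ 376 N/mm; adequate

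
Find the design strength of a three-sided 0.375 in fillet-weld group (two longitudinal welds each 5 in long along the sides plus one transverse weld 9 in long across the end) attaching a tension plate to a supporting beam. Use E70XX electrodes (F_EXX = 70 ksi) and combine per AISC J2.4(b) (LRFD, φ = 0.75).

φR_n ≈ 184 kips

t_e = 0.707 × 0.375 = 0.2651 in.
R_nwl = 0.6 × 70 × 0.2651 × 10 = 111.4 kips (longitudinal, 2 welds).
R_nwt = 0.6 × 70 × 0.2651 × 9 = 100.2 kips (transverse, base value).
(i) R_nwl + R_nwt = 211.6 kips; (ii) 0.85 R_nwl + 1.5 R_nwt = 245 kips.
R_n = max = 245 kips [governs: (ii)]; φR_n = 183.7 kips.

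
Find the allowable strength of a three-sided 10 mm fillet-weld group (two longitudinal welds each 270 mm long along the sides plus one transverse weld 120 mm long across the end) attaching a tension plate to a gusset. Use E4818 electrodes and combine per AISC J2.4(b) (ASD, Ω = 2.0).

R_n/Ω ≈ 672 kN

E48XX → F_EXX = 480 MPa.
t_e = 0.707 × 10 = 7.07 mm.
R_nwl = 0.6 × 480 × 7.07 × 540 × 10⁻³ = 1100 kN (longitudinal, 2 welds).
R_nwt = 0.6 × 480 × 7.07 × 120 × 10⁻³ = 244.3 kN (transverse, base value).
(i) R_nwl + R_nwt = 1344 kN; (ii) 0.85 R_nwl + 1.5 R_nwt = 1301 kN.
R_n = max = 1344 kN [governs: (i)]; R_n/Ω = 671.9 kN.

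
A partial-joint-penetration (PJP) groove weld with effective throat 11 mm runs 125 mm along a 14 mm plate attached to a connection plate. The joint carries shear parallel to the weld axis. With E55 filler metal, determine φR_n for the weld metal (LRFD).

φR_n ≈ 340 kN

E55XX → F_EXX = 550 MPa.
Effective throat (given) t_e = 11 mm.
A_we = 11 × 125 = 1375 mm².
F_nw = 0.6 F_EXX = 330 MPa.
φR_n = 0.75 × 330 × 1375 × 10⁻³ = 340.3 kN.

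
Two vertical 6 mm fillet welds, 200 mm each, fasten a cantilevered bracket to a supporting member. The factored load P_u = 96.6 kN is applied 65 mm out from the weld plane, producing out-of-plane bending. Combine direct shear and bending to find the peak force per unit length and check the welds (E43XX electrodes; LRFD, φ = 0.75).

E43XX → F_EXX = 430 MPa.
L_w = 2 × 200 = 400 mm; section modulus (unit throat) S = 2 × L²/6 = 13330 mm².
Direct shear f_v = P/L_w = 96.6×10³/400 = 241.5 N/mm.
Moment M = P × e = 96.6×10³ × 65 = 6279000 N·mm; bending f_b = M/S = 470.9 N/mm.
f_max = √(f_v² + f_b²) = √(241.5² + 470.9²) = 529.2 N/mm.
φr_n = 0.75 × 0.6 × 430 × (0.707 × 6) = 820.8 N/mm → adequate.

f_max ≈ 529 N/mm; adequate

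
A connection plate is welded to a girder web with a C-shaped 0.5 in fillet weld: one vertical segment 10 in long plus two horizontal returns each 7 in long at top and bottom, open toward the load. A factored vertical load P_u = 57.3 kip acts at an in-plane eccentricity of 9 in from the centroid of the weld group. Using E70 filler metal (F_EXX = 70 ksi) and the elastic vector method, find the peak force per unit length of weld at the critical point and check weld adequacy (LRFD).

f_max ≈ 8.32 kip/in; adequate

Total weld length L_w = 24 in. Treat welds as unit-width lines.
Centroid: x̄ = 2×7×3.5 / 24 = 2.042 in from the vertical weld.
Polar moment about centroid: J = I_x + I_y = [10³/12 + 2×7×5²] + [10×2.042² + 2(7³/12 + 7×1.458²)] = 562 in³.
Direct shear f_v = P/L_w = 57.3 / 24 = 2.387 kip/in (vertical).
Torsion M = P·e = 57.3 × 9 = 515.7 kip·in.
Critical point at (x, y) = (4.958, 5) from centroid. f_tx = M·y/J = 4.588 kip/in; f_ty = M·x/J = 4.55 kip/in.
Resultant f_max = √[f_tx² + (f_v + f_ty)²] = √[4.588² + (2.387 + 4.55)²] = 8.318 kip/in.
Capacity per unit length: φr_n = 0.75 × 0.6 × 70 × (0.707 × 0.5) = 11.14 kip/in.
8.318 ≤ 11.14 → adequate.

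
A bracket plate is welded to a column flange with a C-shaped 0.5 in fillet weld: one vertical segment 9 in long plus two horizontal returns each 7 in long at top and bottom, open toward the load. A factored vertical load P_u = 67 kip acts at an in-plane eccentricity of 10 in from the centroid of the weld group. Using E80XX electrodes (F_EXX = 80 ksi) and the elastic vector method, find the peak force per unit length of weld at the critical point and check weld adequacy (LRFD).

Total weld length L_w = 23 in. Treat welds as unit-width lines.
Centroid: x̄ = 2×7×3.5 / 23 = 2.13 in from the vertical weld.
Polar moment about centroid: J = I_x + I_y = [9³/12 + 2×7×4.5²] + [9×2.13² + 2(7³/12 + 7×1.37²)] = 468.5 in³.
Direct shear f_v = P/L_w = 67 / 23 = 2.913 kip/in (vertical).
Torsion M = P·e = 67 × 10 = 670 kip·in.
Critical point at (x, y) = (4.87, 4.5) from centroid. f_tx = M·y/J = 6.435 kip/in; f_ty = M·x/J = 6.964 kip/in.
Resultant f_max = √[f_tx² + (f_v + f_ty)²] = √[6.435² + (2.913 + 6.964)²] = 11.79 kip/in.
Capacity per unit length: φr_n = 0.75 × 0.6 × 80 × (0.707 × 0.5) = 12.73 kip/in.
11.79 ≤ 12.73 → adequate.

f_max ≈ 11.8 kip/in; adequate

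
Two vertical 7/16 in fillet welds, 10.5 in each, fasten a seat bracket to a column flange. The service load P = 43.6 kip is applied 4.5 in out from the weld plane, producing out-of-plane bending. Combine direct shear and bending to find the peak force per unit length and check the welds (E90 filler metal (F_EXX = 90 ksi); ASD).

L_w = 2 × 10.5 = 21 in; section modulus (unit throat) S = 2 × L²/6 = 36.75 in².
Direct shear f_v = P/L_w = 43.6/21 = 2.076 kip/in.
Moment M = P × e = 43.6 × 4.5 = 196.2 kip·in; bending f_b = M/S = 5.339 kip/in.
f_max = √(f_v² + f_b²) = √(2.076² + 5.339²) = 5.728 kip/in.
r_n/Ω = (1/2.0) × 0.6 × 90 × (0.707 × 0.4375) = 8.351 kip/in → adequate.

f_max ≈ 5.73 kip/in; adequate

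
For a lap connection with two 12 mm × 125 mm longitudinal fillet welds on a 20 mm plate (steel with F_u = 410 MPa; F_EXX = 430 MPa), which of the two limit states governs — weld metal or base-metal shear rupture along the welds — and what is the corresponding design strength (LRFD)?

t_e = 0.707 × 12 = 8.484 mm; L = 250 mm.
Weld metal: φR_n = 0.75 × 0.6 × 430 × 8.484 × 250 × 10⁻³ = 410.4 kN.
Base metal (shear rupture): φR_n = 0.75 × 0.6 × 410 × 20 × 250 × 10⁻³ = 922.5 kN.
Governing: weld metal.

φR_n ≈ 410 kN (weld metal governs)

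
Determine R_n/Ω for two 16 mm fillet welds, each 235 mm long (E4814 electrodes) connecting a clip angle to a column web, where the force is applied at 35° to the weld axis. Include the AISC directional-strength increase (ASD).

R_n/Ω ≈ 932 kN

E48XX → F_EXX = 480 MPa.
t_e = 0.707 × 16 = 11.31 mm; A_we = 11.31 × 470 = 5317 mm².
Directional factor: 1.0 + 0.5 sin^1.5(35°) = 1.217.
F_nw = 0.6 × 480 × 1.217 = 350.6 MPa.
R_n/Ω = (350.6 × 5317) / 2.0 × 10⁻³ = 931.9 kN.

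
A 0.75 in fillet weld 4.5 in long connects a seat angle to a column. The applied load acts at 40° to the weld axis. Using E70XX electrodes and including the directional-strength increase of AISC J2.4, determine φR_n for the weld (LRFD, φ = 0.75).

E70XX → F_EXX = 70 ksi.
t_e = 0.707 × 0.75 = 0.5302 in; A_we = 0.5302 × 4.5 = 2.386 in².
Directional factor: 1.0 + 0.5 sin^1.5(40°) = 1.258.
F_nw = 0.6 × 70 × 1.258 = 52.82 ksi.
φR_n = 0.75 × 52.82 × 2.386 = 94.53 kips.

φR_n ≈ 94.5 kips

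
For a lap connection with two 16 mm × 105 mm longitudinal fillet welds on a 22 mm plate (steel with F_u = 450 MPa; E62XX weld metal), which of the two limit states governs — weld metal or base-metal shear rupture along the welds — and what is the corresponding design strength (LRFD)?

φR_n ≈ 663 kN (weld metal governs)

E62XX → F_EXX = 620 MPa.
t_e = 0.707 × 16 = 11.31 mm; L = 210 mm.
Weld metal: φR_n = 0.75 × 0.6 × 620 × 11.31 × 210 × 10⁻³ = 662.8 kN.
Base metal (shear rupture): φR_n = 0.75 × 0.6 × 450 × 22 × 210 × 10⁻³ = 935.6 kN.
Governing: weld metal.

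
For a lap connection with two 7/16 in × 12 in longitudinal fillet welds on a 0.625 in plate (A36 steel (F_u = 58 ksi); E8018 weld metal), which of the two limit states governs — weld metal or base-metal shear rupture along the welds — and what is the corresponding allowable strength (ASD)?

E80XX → F_EXX = 80 ksi.
t_e = 0.707 × 0.4375 = 0.3093 in; L = 24 in.
Weld metal: R_n/Ω = (1/2.0) × 0.6 × 80 × 0.3093 × 24 = 178.2 kip.
Base metal (shear rupture): R_n/Ω = (1/2.0) × 0.6 × 58 × 0.625 × 24 = 261 kip.
Governing: weld metal.

R_n/Ω ≈ 178 kip (weld metal governs)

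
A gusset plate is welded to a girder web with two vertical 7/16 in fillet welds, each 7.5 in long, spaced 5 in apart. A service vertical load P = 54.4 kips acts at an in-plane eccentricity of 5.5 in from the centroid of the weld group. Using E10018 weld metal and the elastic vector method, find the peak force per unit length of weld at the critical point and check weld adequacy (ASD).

f_max ≈ 10.7 kip/in; NOT adequate

E100XX → F_EXX = 100 ksi.
Total weld length L_w = 15 in. Treat welds as unit-width lines.
Polar moment about centroid: J = 2[d³/12 + d(b/2)²] = 2[7.5³/12 + 7.5×2.5²] = 164.1 in³.
Direct shear f_v = P/L_w = 54.4 / 15 = 3.627 kip/in (vertical).
Torsion M = P·e = 54.4 × 5.5 = 299.2 kip·in.
Critical point at (x, y) = (2.5, 3.75) from centroid. f_tx = M·y/J = 6.839 kip/in; f_ty = M·x/J = 4.559 kip/in.
Resultant f_max = √[f_tx² + (f_v + f_ty)²] = √[6.839² + (3.627 + 4.559)²] = 10.67 kip/in.
Capacity per unit length: r_n/Ω = (1/2.0) × 0.6 × 100 × (0.707 × 0.4375) = 9.279 kip/in.
10.67 > 9.279 → NOT adequate.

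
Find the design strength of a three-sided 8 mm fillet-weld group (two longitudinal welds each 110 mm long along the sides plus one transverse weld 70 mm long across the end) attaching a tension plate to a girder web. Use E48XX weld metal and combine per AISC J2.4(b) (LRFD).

φR_n ≈ 357 kN

E48XX → F_EXX = 480 MPa.
t_e = 0.707 × 8 = 5.656 mm.
R_nwl = 0.6 × 480 × 5.656 × 220 × 10⁻³ = 358.4 kN (longitudinal, 2 welds).
R_nwt = 0.6 × 480 × 5.656 × 70 × 10⁻³ = 114 kN (transverse, base value).
(i) R_nwl + R_nwt = 472.4 kN; (ii) 0.85 R_nwl + 1.5 R_nwt = 475.6 kN.
R_n = max = 475.6 kN [governs: (ii)]; φR_n = 356.7 kN.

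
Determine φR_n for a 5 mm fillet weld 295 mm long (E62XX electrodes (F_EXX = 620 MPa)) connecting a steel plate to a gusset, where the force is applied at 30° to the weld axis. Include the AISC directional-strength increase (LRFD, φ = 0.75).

t_e = 0.707 × 5 = 3.535 mm; A_we = 3.535 × 295 = 1043 mm².
Directional factor: 1.0 + 0.5 sin^1.5(30°) = 1.177.
F_nw = 0.6 × 620 × 1.177 = 437.8 MPa.
φR_n = 0.75 × 437.8 × 1043 × 10⁻³ = 342.4 kN.

φR_n ≈ 342 kN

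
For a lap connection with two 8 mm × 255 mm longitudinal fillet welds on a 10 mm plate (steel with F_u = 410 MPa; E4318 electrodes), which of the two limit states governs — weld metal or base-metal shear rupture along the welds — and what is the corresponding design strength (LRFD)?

φR_n ≈ 558 kN (weld metal governs)

E43XX → F_EXX = 430 MPa.
t_e = 0.707 × 8 = 5.656 mm; L = 510 mm.
Weld metal: φR_n = 0.75 × 0.6 × 430 × 5.656 × 510 × 10⁻³ = 558.2 kN.
Base metal (shear rupture): φR_n = 0.75 × 0.6 × 410 × 10 × 510 × 10⁻³ = 941 kN.
Governing: weld metal.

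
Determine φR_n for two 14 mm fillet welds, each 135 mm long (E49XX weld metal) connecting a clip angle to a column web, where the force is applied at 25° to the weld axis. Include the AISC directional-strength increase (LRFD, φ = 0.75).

φR_n ≈ 670 kN

E49XX → F_EXX = 490 MPa.
t_e = 0.707 × 14 = 9.898 mm; A_we = 9.898 × 270 = 2672 mm².
Directional factor: 1.0 + 0.5 sin^1.5(25°) = 1.137.
F_nw = 0.6 × 490 × 1.137 = 334.4 MPa.
φR_n = 0.75 × 334.4 × 2672 × 10⁻³ = 670.2 kN.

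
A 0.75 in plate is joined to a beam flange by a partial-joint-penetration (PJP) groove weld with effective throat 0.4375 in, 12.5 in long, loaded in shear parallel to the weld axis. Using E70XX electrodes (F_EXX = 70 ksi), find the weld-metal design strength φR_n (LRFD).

φR_n ≈ 172 kips

Effective throat (given) t_e = 0.4375 in.
A_we = 0.4375 × 12.5 = 5.469 in².
F_nw = 0.6 F_EXX = 42 ksi.
φR_n = 0.75 × 42 × 5.469 = 172.3 kips.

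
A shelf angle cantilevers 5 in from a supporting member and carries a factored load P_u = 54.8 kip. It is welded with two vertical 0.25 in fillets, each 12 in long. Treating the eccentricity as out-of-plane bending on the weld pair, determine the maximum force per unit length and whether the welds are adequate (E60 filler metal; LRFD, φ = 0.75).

f_max ≈ 6.15 kip/in; NOT adequate

E60XX → F_EXX = 60 ksi.
L_w = 2 × 12 = 24 in; section modulus (unit throat) S = 2 × L²/6 = 48 in².
Direct shear f_v = P/L_w = 54.8/24 = 2.283 kip/in.
Moment M = P × e = 54.8 × 5 = 274 kip·in; bending f_b = M/S = 5.708 kip/in.
f_max = √(f_v² + f_b²) = √(2.283² + 5.708²) = 6.148 kip/in.
φr_n = 0.75 × 0.6 × 60 × (0.707 × 0.25) = 4.772 kip/in → NOT adequate.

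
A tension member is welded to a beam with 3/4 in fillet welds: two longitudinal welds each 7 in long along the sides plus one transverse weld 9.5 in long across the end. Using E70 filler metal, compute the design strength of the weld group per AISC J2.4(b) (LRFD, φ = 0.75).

φR_n ≈ 437 kip

E70XX → F_EXX = 70 ksi.
t_e = 0.707 × 0.75 = 0.5302 in.
R_nwl = 0.6 × 70 × 0.5302 × 14 = 311.8 kip (longitudinal, 2 welds).
R_nwt = 0.6 × 70 × 0.5302 × 9.5 = 211.6 kip (transverse, base value).
(i) R_nwl + R_nwt = 523.4 kip; (ii) 0.85 R_nwl + 1.5 R_nwt = 582.4 kip.
R_n = max = 582.4 kip [governs: (ii)]; φR_n = 436.8 kip.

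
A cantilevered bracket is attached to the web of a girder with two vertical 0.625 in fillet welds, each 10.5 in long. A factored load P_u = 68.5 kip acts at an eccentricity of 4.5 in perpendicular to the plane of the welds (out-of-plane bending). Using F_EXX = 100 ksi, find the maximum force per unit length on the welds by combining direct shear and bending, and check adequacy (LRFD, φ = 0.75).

L_w = 2 × 10.5 = 21 in; section modulus (unit throat) S = 2 × L²/6 = 36.75 in².
Direct shear f_v = P/L_w = 68.5/21 = 3.262 kip/in.
Moment M = P × e = 68.5 × 4.5 = 308.25 kip·in; bending f_b = M/S = 8.388 kip/in.
f_max = √(f_v² + f_b²) = √(3.262² + 8.388²) = 9 kip/in.
φr_n = 0.75 × 0.6 × 100 × (0.707 × 0.625) = 19.88 kip/in → adequate.

f_max ≈ 9 kip/in; adequate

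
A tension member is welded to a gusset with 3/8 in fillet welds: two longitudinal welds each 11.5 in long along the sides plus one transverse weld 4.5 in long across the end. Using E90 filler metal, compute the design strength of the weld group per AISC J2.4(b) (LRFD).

φR_n ≈ 295 kip

E90XX → F_EXX = 90 ksi.
t_e = 0.707 × 0.375 = 0.2651 in.
R_nwl = 0.6 × 90 × 0.2651 × 23 = 329.3 kip (longitudinal, 2 welds).
R_nwt = 0.6 × 90 × 0.2651 × 4.5 = 64.43 kip (transverse, base value).
(i) R_nwl + R_nwt = 393.7 kip; (ii) 0.85 R_nwl + 1.5 R_nwt = 376.5 kip.
R_n = max = 393.7 kip [governs: (i)]; φR_n = 295.3 kip.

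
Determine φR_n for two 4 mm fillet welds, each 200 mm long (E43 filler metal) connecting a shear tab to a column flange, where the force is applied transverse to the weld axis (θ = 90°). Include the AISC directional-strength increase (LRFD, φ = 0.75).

φR_n ≈ 328 kN

E43XX → F_EXX = 430 MPa.
t_e = 0.707 × 4 = 2.828 mm; A_we = 2.828 × 400 = 1131 mm².
Directional factor: 1.0 + 0.5 sin^1.5(90°) = 1.5.
F_nw = 0.6 × 430 × 1.5 = 387 MPa.
φR_n = 0.75 × 387 × 1131 × 10⁻³ = 328.3 kN.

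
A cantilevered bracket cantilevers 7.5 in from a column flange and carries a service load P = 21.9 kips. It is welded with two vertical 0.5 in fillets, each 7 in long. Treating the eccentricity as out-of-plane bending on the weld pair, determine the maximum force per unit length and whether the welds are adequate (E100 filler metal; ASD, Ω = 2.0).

f_max ≈ 10.2 kip/in; adequate

E100XX → F_EXX = 100 ksi.
L_w = 2 × 7 = 14 in; section modulus (unit throat) S = 2 × L²/6 = 16.33 in².
Direct shear f_v = P/L_w = 21.9/14 = 1.564 kip/in.
Moment M = P × e = 21.9 × 7.5 = 164.25 kip·in; bending f_b = M/S = 10.06 kip/in.
f_max = √(f_v² + f_b²) = √(1.564² + 10.06²) = 10.18 kip/in.
r_n/Ω = (1/2.0) × 0.6 × 100 × (0.707 × 0.5) = 10.6 kip/in → adequate.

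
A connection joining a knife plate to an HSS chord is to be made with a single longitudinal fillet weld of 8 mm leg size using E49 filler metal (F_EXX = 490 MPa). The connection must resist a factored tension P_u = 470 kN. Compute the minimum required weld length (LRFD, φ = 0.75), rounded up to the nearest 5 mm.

L = 380 mm

Throat t_e = 0.707 × 8 = 5.656 mm.
φr_n = 0.75 × 0.6 × 490 × 5.656 × 10⁻³ = 1.247 kN/mm.
L_req = P_u / φr_n = 470 / 1.247 = 376.9 mm total.
Round up → use L = 380 mm.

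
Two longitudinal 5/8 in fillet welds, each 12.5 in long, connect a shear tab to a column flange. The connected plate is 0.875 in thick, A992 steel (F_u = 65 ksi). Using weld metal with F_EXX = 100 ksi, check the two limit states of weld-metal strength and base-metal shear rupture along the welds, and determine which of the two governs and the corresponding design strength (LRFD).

φR_n ≈ 497 kip (weld metal governs)

t_e = 0.707 × 0.625 = 0.4419 in; L = 25 in.
Weld metal: φR_n = 0.75 × 0.6 × 100 × 0.4419 × 25 = 497.1 kip.
Base metal (shear rupture): φR_n = 0.75 × 0.6 × 65 × 0.875 × 25 = 639.8 kip.
Governing: weld metal.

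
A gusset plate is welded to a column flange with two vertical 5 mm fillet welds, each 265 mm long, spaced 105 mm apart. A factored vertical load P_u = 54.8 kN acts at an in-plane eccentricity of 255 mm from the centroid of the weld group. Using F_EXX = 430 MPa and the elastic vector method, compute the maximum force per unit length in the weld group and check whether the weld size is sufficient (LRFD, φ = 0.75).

f_max ≈ 484 N/mm; adequate

Total weld length L_w = 530 mm. Treat welds as unit-width lines.
Polar moment about centroid: J = 2[d³/12 + d(b/2)²] = 2[265³/12 + 265×52.5²] = 4562000 mm³.
Direct shear f_v = P/L_w = 54.8×10³ / 530 = 103.4 N/mm (vertical).
Torsion M = P·e = 54.8×10³ × 255 = 13974000 N·mm.
Critical point at (x, y) = (52.5, 132.5) from centroid. f_tx = M·y/J = 405.8 N/mm; f_ty = M·x/J = 160.8 N/mm.
Resultant f_max = √[f_tx² + (f_v + f_ty)²] = √[405.8² + (103.4 + 160.8)²] = 484.2 N/mm.
Capacity per unit length: φr_n = 0.75 × 0.6 × 430 × (0.707 × 5) = 684 N/mm.
484.2 ≤ 684 → adequate.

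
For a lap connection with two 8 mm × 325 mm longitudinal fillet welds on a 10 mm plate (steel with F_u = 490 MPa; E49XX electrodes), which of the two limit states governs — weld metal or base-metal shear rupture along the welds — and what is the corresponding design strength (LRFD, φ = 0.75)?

φR_n ≈ 811 kN (weld metal governs)

E49XX → F_EXX = 490 MPa.
t_e = 0.707 × 8 = 5.656 mm; L = 650 mm.
Weld metal: φR_n = 0.75 × 0.6 × 490 × 5.656 × 650 × 10⁻³ = 810.6 kN.
Base metal (shear rupture): φR_n = 0.75 × 0.6 × 490 × 10 × 650 × 10⁻³ = 1433 kN.
Governing: weld metal.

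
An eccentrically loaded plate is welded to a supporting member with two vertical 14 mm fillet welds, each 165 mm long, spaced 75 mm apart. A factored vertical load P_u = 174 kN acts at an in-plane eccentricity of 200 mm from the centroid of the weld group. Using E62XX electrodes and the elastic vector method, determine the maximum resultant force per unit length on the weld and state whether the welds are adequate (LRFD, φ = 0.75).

f_max ≈ 2860 N/mm; NOT adequate

E62XX → F_EXX = 620 MPa.
Total weld length L_w = 330 mm. Treat welds as unit-width lines.
Polar moment about centroid: J = 2[d³/12 + d(b/2)²] = 2[165³/12 + 165×37.5²] = 1213000 mm³.
Direct shear f_v = P/L_w = 174×10³ / 330 = 527.3 N/mm (vertical).
Torsion M = P·e = 174×10³ × 200 = 34800000 N·mm.
Critical point at (x, y) = (37.5, 82.5) from centroid. f_tx = M·y/J = 2367 N/mm; f_ty = M·x/J = 1076 N/mm.
Resultant f_max = √[f_tx² + (f_v + f_ty)²] = √[2367² + (527.3 + 1076)²] = 2859 N/mm.
Capacity per unit length: φr_n = 0.75 × 0.6 × 620 × (0.707 × 14) = 2762 N/mm.
2859 > 2762 → NOT adequate.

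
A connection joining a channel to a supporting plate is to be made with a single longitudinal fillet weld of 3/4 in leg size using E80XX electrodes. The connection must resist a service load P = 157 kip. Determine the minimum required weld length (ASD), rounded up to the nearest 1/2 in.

E80XX → F_EXX = 80 ksi.
Throat t_e = 0.707 × 0.75 = 0.5302 in.
r_n/Ω = (0.6 × 80 × 0.5302) / 2.0 = 12.73 kip/in.
L_req = P / (r_n/Ω) = 157 / 12.73 = 12.34 in total.
Round up → use L = 12.5 in.

L = 12.5 in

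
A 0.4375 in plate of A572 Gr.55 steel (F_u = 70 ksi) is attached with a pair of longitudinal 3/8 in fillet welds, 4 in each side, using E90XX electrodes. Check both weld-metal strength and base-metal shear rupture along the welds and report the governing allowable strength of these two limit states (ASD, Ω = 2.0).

R_n/Ω ≈ 57.3 kips (weld metal governs)

E90XX → F_EXX = 90 ksi.
t_e = 0.707 × 0.375 = 0.2651 in; L = 8 in.
Weld metal: R_n/Ω = (1/2.0) × 0.6 × 90 × 0.2651 × 8 = 57.27 kips.
Base metal (shear rupture): R_n/Ω = (1/2.0) × 0.6 × 70 × 0.4375 × 8 = 73.5 kips.
Governing: weld metal.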